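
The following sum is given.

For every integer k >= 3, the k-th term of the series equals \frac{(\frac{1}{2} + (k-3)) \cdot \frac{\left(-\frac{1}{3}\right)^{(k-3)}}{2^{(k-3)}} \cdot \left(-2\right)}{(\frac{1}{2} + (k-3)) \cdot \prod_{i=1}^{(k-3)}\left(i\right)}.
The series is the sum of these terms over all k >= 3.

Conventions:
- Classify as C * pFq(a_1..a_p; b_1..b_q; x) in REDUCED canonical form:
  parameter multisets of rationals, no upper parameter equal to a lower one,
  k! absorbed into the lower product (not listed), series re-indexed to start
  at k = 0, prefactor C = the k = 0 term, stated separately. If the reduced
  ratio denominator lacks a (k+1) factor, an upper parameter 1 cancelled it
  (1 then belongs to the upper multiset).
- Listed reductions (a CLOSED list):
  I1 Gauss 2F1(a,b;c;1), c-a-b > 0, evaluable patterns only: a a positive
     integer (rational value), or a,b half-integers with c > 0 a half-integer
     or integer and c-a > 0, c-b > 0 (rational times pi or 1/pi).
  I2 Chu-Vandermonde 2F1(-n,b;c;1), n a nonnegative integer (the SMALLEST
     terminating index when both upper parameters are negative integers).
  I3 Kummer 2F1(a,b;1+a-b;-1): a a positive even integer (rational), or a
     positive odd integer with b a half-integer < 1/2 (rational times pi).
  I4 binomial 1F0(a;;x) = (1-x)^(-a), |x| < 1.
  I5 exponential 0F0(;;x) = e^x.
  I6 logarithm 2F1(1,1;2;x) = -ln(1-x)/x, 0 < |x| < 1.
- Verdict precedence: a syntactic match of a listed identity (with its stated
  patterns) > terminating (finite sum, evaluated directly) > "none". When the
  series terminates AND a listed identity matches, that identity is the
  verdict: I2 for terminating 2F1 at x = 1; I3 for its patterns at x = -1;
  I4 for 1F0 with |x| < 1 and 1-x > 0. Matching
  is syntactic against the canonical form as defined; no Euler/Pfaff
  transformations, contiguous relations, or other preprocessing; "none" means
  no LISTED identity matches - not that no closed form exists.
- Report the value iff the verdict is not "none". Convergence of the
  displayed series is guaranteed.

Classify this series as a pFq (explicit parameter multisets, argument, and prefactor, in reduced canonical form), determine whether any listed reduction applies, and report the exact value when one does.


x = -\frac{1}{6} here; the reduced form reads 0F0, upper {-}, lower {-}, C = -2. Verdict: exponential (I5) applies (the 0F0 exponential series at x = -\frac{1}{6}). Sum: \left(-2\right) \cdot e^{-\frac{1}{6}}.

Key step: with t_0 = -2, k + 1/2 divides numerator and denominator alike; C = -2 after cancelling.
Adjacent-term ratio: r(k) = -\frac{1}{6} * 1 / [(k+1)] - rational in k, leading ratio -\frac{1}{6}; with t_0 = -2, classification follows.


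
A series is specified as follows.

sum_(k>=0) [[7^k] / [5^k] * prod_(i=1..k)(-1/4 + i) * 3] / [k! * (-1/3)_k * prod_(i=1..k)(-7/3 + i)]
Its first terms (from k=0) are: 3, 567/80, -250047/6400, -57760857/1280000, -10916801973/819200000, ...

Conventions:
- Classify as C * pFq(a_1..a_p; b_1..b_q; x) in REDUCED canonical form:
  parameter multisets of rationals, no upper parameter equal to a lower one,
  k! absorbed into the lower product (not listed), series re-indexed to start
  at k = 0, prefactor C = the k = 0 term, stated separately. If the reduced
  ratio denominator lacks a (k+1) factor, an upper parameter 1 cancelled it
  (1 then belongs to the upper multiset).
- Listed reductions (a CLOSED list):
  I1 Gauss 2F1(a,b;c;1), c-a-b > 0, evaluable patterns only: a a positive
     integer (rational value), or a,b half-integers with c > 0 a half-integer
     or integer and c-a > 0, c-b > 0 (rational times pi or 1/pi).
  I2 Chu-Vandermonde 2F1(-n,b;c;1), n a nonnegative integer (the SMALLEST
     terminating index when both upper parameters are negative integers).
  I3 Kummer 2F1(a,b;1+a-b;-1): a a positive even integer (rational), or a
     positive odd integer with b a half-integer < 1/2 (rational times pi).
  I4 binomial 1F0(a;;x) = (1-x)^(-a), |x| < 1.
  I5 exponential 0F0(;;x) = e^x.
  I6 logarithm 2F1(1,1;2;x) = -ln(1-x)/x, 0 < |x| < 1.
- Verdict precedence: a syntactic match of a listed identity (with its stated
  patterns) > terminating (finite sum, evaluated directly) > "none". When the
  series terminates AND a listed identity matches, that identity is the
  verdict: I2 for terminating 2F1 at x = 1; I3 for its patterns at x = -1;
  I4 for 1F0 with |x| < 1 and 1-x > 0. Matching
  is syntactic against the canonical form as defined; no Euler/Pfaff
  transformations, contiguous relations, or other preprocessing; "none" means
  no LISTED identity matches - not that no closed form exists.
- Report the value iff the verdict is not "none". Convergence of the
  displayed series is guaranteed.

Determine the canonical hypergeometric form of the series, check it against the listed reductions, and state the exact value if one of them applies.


Classification (C = 3): 1F2 with upper {3/4}, lower {-4/3, -1/3}, argument x = 7/5. Verdict: none. No listed pattern accepts 1F2(3/4; -4/3, -1/3; 7/5).

The tell: t_0 being 3, the two geometric factors (C = 3) combine into one argument.
Step ratio: r(k) = (7/5) * (k+3/4) / [(k-4/3) (k-1/3) (k+1)] ; factor over Q: parameters, x = (7/5), and C = 3.


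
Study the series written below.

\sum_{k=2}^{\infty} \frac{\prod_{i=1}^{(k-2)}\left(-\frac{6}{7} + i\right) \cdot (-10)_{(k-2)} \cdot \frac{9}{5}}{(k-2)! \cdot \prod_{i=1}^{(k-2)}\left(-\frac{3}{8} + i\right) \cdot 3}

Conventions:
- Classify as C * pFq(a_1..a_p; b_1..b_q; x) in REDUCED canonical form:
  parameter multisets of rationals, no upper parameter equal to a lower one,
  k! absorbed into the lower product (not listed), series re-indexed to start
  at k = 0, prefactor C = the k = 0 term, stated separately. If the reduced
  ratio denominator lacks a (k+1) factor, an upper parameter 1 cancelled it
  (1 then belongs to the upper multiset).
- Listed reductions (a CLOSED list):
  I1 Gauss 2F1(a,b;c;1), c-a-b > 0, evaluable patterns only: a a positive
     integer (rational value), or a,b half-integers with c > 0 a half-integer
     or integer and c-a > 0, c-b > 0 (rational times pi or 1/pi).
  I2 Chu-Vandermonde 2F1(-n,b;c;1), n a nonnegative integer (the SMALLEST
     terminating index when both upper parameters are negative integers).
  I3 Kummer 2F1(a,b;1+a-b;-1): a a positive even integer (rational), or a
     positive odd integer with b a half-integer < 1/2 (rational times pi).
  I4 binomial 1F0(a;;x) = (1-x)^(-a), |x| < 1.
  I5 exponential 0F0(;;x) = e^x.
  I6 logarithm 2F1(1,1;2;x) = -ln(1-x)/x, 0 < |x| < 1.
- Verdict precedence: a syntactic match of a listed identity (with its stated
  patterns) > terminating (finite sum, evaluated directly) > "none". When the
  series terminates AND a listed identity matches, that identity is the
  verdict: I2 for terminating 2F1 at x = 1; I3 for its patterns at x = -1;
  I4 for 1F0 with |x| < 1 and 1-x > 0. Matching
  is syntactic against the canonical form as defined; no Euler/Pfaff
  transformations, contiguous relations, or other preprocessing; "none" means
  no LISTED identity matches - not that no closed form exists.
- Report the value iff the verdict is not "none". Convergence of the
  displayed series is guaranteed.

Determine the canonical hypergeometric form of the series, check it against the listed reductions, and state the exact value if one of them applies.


First insight: x = 1 and the constant factors (prefactor 3/5) combine into one prefactor.
Step ratio: r(k) = 1 * (k-10) (k+\frac{1}{7}) / [(k+\frac{5}{8}) (k+1)] - poly over poly, x = 1 from leading terms; C = \frac{3}{5} at k = 0.

With C = \frac{3}{5}: the canonical form is 2F1(-10, \frac{1}{7}; \frac{5}{8}; 1). Verdict at x = 1: Chu-Vandermonde (I2) matches (terminating 2F1 at x = 1 with n = 10, b = 1/7, c = \frac{5}{8}). Its exact value is \frac{372050874079455681}{1104357647052637607}.


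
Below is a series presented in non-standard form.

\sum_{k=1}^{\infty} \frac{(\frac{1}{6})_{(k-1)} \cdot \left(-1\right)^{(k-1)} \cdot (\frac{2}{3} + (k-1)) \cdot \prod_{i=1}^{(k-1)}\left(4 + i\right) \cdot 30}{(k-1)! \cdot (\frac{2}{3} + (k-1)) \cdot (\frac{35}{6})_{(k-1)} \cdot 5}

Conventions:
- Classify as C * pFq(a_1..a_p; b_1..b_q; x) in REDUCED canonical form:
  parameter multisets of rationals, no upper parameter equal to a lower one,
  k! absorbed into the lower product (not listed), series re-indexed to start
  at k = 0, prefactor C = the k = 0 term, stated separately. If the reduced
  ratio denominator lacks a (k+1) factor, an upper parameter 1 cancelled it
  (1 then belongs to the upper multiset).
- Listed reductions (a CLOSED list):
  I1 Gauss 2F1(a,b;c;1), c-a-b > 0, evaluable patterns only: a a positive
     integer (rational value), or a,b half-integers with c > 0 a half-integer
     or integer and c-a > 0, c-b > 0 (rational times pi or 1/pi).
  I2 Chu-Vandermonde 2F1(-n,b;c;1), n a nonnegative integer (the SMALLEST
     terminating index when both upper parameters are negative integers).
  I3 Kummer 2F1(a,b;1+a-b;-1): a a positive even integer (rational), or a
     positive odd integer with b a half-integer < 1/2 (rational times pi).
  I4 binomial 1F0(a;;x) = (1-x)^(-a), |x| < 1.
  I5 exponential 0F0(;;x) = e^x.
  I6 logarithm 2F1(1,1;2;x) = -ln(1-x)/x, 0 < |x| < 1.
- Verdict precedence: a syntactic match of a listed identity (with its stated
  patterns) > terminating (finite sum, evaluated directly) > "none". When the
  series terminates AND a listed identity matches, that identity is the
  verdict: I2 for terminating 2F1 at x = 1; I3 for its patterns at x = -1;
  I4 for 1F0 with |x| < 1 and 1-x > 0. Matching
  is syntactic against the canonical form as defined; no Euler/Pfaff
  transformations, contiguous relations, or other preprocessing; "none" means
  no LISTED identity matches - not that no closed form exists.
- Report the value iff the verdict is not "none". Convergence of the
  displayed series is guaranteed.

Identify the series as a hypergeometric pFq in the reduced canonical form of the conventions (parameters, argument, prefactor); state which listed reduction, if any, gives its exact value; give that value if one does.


x = -1 here; the reduced form reads 2F1, upper {\frac{1}{6}, 5}, lower {\frac{35}{6}}, C = 6. Verdict: none. A 2F1 with upper {\frac{1}{6}, 5} fits none of I1-I6 at x = -1; the sum runs forever.

First insight: t_0 being 6, the factor k + 2/3 cancels (top and bottom), leaving C = 6.
Adjacent-term ratio: r(k) = -1 * (k+\frac{1}{6}) (k+5) / [(k+\frac{35}{6}) (k+1)] ; factor over Q: parameters, x = -1, and C = 6.


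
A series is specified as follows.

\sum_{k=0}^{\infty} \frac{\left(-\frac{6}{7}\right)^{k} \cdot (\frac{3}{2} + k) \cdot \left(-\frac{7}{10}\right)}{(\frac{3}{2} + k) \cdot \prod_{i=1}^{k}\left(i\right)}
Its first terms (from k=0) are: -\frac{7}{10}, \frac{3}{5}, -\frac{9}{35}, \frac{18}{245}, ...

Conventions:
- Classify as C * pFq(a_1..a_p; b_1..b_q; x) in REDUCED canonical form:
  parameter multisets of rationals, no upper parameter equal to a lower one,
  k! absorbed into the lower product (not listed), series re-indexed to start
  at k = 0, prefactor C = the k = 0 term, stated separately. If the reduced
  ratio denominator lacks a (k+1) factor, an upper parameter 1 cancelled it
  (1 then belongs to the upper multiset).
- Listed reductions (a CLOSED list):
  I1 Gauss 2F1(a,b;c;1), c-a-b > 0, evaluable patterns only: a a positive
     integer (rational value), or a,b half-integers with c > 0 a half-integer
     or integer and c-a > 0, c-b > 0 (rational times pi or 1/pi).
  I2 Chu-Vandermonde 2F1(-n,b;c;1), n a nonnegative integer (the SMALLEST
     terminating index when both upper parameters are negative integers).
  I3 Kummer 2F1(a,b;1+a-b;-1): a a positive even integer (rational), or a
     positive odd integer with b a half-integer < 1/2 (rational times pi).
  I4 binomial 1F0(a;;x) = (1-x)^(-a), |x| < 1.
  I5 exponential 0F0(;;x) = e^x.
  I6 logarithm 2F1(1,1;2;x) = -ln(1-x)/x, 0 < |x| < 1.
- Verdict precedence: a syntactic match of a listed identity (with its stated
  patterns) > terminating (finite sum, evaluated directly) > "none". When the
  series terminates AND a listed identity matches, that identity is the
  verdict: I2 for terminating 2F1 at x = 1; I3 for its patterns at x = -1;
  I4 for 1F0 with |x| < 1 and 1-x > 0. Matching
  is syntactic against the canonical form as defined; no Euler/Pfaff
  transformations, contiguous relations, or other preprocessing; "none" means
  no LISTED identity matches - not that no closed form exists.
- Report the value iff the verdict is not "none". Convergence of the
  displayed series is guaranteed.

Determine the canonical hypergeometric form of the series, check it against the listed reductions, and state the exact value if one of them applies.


At argument -\frac{6}{7}: a 0F0 with upper {-}, lower {-}, scaled by C = -\frac{7}{10}. Verdict at x = -\frac{6}{7}: the I5 exponential reduction matches (the 0F0 exponential series at x = -\frac{6}{7}). Hence: \left(-\frac{7}{10}\right) \cdot e^{-\frac{6}{7}}.

First insight: with t_0 = -\frac{7}{10}, the factor k + 3/2 cancels (top and bottom), leaving C = -7/10.
Ratio: r(k) = -\frac{6}{7} * 1 / [(k+1)] ; factor over Q: parameters, x = -\frac{6}{7}, and C = -\frac{7}{10}.


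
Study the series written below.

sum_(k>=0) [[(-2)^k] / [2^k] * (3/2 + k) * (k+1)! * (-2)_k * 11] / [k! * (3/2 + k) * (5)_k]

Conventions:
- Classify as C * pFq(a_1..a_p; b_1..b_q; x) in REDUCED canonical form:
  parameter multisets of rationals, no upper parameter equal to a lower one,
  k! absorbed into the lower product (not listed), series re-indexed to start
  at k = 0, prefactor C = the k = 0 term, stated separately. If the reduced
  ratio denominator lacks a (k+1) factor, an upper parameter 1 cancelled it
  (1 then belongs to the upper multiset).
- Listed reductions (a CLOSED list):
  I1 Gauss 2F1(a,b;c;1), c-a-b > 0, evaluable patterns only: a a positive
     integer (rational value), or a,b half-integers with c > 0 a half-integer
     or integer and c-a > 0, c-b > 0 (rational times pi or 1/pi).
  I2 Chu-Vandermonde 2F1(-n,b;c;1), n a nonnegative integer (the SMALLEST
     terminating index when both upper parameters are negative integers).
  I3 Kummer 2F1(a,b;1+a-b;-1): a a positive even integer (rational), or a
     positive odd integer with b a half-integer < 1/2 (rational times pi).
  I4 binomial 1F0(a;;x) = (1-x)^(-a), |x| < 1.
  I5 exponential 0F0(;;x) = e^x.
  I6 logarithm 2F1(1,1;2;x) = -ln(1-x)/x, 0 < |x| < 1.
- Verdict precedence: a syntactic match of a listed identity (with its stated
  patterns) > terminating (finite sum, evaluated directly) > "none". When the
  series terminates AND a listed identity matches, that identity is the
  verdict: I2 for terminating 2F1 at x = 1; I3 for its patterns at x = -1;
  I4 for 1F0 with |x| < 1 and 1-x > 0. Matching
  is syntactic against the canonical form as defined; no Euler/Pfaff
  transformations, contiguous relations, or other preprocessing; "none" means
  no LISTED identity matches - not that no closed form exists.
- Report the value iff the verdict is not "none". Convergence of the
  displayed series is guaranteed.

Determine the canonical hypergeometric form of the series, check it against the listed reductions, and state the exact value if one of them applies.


Prefactor 11, argument -1: 2F1 with upper {-2, 2} over lower {5}. Verdict: Kummer's theorem (I3) matches (x = -1; c = 5 equals 1+a-b for upper {-2, 2}: listed pattern). Hence: 22.

Key step: x = (-1) and the factorial ratio (prefactor 11) (k+a-1)!/(a-1)! is a rising factorial (a)_k.
Adjacent-term ratio: r(k) = (-1) * (k-2) (k+2) / [(k+5) (k+1)] - rational in k, leading ratio (-1); with t_0 = 11, classification follows.


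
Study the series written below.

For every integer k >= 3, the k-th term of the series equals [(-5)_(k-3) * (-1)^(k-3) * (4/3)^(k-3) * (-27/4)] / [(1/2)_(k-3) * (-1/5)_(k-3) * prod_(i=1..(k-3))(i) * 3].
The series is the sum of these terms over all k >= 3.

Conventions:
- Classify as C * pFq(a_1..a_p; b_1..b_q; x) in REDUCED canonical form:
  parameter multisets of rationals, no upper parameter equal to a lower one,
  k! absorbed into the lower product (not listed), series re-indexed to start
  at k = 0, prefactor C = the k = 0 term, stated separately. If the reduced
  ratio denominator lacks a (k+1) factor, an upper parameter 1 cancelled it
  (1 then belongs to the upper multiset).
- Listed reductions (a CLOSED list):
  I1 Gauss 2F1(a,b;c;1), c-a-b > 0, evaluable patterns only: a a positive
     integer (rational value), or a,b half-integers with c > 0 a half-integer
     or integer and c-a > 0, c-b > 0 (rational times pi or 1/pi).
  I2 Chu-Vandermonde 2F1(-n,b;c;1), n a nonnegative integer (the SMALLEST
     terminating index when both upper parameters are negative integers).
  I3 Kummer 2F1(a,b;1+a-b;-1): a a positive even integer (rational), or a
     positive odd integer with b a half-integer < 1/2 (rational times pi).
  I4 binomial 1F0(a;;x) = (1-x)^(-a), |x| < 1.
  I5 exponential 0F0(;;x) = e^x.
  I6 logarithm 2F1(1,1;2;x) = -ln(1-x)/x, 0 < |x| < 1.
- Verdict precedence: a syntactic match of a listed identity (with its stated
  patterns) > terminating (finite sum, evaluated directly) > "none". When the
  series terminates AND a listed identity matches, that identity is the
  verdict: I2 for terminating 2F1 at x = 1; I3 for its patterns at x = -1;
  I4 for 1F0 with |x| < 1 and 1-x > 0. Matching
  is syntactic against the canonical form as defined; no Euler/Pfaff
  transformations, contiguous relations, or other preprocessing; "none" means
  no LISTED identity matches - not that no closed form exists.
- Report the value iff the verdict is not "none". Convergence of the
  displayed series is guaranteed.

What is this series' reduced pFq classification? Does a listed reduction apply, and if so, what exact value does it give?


x = -4/3 here; the reduced form reads 1F2, upper {-5}, lower {-1/5, 1/2}, C = -9/4. Verdict: terminating (-5 upstairs). 6 nonzero terms in all; added directly. Value: 14334259981/24433164.

Structural cue: x = (-4/3) and the product of the first k integers (prefactor -9/4) is k!.
Adjacent-term ratio: r(k) = (-4/3) * (k-5) / [(k-1/5) (k+1/2) (k+1)] - rational in k. x = (-4/3); t_0 = -9/4; negate the roots.


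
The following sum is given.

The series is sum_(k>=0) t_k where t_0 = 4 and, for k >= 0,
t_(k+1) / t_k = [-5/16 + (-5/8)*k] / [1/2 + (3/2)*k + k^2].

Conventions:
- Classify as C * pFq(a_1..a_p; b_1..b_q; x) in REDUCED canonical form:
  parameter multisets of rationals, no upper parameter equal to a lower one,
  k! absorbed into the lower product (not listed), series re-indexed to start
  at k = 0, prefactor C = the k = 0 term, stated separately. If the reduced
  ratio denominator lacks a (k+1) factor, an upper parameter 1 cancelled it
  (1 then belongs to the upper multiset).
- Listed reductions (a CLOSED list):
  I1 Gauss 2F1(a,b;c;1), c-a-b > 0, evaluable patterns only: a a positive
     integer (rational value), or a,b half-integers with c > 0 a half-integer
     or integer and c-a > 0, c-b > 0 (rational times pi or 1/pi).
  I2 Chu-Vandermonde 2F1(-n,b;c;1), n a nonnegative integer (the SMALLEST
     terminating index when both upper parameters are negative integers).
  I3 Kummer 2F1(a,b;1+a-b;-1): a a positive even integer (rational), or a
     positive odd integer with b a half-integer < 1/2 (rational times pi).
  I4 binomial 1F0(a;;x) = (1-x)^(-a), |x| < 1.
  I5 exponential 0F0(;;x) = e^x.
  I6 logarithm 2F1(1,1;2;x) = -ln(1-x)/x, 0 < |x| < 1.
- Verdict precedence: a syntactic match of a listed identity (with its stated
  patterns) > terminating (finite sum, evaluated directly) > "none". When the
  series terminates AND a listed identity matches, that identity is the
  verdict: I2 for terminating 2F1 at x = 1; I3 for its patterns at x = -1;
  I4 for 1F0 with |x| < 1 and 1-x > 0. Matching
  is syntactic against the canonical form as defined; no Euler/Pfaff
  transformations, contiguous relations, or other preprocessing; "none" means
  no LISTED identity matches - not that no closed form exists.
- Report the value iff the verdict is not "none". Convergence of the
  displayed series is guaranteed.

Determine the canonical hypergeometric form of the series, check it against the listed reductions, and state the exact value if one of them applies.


With C = 4: the canonical form is 0F0(-; -; -5/8). Verdict: the exponential series (I5) applies (the 0F0 exponential series at x = -5/8). Value: 4 * e^(-5/8).

Key observation: t_0 being 4, factor the ratio over Q (C = 4): negated roots = parameters.
Consecutive-term ratio: r(k) = (-5/8) * 1 / [(k+1)] ; factor over Q: parameters, x = (-5/8), and C = 4.


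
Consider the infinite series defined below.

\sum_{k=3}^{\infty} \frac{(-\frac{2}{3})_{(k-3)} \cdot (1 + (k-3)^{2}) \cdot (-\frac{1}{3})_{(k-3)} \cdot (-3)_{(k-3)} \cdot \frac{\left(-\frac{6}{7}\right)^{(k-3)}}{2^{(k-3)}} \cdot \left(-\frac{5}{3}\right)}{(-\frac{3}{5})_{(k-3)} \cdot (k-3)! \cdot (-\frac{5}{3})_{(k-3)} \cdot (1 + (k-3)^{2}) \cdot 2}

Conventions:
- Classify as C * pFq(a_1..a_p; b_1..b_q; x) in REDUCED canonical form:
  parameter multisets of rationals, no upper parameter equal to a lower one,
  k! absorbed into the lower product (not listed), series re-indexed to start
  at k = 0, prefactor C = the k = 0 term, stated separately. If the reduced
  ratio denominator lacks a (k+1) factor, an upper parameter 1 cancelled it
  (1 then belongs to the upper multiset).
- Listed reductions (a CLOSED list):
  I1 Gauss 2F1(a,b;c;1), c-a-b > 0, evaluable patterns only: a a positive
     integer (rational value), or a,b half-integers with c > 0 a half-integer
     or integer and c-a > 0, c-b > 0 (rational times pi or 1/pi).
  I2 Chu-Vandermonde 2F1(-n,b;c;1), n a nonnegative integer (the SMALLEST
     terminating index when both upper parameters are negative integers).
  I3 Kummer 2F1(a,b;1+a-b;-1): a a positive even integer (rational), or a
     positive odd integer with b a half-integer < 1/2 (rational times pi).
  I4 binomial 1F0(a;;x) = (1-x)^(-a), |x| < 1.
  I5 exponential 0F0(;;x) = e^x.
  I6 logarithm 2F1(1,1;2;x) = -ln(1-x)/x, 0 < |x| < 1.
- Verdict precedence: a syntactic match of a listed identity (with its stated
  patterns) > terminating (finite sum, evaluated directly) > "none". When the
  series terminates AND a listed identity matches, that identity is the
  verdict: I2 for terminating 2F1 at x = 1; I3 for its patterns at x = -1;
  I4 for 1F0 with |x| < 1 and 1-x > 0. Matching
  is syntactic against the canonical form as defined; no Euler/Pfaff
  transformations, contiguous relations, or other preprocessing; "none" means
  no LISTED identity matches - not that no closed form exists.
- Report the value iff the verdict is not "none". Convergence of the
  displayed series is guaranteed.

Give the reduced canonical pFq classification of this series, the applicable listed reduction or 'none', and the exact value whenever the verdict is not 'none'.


Canonical form: C = -\frac{5}{6} times 3F2 with upper {-3, -\frac{2}{3}, -\frac{1}{3}}, lower {-\frac{5}{3}, -\frac{3}{5}}, x = -\frac{3}{7}. Verdict: terminating - upper parameter -3 makes this a finite sum (last index 3), evaluated exactly. Sum: -\frac{20065}{21609}.

The tell: t_0 = -\frac{5}{6} here, and the two k-th powers (C = -5/6, x = -3/7) combine into one argument.
Step ratio: r(k) = -\frac{3}{7} * (k-3) (k-\frac{2}{3}) (k-\frac{1}{3}) / [(k-\frac{5}{3}) (k-\frac{3}{5}) (k+1)] ; factor over Q: parameters, x = -\frac{3}{7}, and C = -\frac{5}{6}.


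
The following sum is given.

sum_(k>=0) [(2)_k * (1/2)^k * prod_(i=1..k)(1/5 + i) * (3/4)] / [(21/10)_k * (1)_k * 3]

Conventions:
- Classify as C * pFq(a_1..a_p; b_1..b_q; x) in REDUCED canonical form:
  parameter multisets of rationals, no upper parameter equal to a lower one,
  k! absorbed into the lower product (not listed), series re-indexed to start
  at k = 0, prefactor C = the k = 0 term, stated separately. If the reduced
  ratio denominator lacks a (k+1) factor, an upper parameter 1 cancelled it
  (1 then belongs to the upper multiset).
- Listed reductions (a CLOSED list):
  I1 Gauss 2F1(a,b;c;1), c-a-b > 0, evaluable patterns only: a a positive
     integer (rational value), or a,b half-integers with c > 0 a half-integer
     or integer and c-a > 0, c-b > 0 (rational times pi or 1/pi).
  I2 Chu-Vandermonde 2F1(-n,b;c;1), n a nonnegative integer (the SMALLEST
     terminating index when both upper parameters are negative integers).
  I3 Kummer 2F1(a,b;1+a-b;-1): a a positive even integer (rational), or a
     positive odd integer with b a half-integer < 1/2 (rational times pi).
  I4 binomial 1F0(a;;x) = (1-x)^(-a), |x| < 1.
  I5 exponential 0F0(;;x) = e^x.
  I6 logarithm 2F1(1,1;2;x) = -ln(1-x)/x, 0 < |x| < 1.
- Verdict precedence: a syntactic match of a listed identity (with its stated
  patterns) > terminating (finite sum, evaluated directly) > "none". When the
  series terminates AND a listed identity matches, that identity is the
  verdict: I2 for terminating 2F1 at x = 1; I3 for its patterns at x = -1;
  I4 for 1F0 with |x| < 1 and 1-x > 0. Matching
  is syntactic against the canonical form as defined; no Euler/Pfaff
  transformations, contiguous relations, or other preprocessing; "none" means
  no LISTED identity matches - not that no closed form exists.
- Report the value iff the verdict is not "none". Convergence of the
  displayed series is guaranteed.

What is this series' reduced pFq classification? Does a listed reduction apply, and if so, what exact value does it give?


At argument 1/2: a 2F1 with upper {6/5, 2}, lower {21/10}, scaled by C = 1/4. Verdict: no listed reduction: x = 1/2 and upper {6/5, 2} fail every I1-I6 pattern.

Structural cue: with t_0 = 1/4, (1)_k (prefactor 1/4) is k! itself.
Adjacent-term ratio: r(k) = (1/2) * (k+6/5) (k+2) / [(k+21/10) (k+1)] - rational; roots negated = parameters, x = (1/2), C = 1/4.


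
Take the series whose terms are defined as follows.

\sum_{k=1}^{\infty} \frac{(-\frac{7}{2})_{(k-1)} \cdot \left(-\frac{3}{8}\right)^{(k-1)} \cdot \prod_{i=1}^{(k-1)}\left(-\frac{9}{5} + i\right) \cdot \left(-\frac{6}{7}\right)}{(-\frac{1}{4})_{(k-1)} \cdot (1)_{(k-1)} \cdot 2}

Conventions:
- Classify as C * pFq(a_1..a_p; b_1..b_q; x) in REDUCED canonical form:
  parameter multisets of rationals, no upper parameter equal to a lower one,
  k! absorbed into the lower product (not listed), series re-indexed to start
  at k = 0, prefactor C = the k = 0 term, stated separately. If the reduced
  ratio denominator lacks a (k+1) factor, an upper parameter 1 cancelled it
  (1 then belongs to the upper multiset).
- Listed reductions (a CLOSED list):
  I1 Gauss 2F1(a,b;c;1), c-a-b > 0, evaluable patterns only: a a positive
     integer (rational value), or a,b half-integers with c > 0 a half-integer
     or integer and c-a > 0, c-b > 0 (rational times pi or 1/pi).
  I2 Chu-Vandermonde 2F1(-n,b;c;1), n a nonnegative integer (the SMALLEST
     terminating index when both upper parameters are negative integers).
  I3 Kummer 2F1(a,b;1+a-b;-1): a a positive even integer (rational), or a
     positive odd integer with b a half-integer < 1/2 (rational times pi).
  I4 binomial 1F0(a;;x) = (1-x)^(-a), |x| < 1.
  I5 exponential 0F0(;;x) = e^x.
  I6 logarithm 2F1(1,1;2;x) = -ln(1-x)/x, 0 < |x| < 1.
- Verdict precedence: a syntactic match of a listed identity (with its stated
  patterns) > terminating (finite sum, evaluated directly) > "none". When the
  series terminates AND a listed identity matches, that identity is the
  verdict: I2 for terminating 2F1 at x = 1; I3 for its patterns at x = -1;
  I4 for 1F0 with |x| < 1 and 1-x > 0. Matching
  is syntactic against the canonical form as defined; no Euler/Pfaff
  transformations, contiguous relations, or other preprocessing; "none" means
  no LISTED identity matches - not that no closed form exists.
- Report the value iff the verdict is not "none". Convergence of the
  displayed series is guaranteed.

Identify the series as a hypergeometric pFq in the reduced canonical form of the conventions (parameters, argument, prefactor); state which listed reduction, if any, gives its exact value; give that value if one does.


Canonical form: C = -\frac{3}{7} times 2F1 with upper {-\frac{7}{2}, -\frac{4}{5}}, lower {-\frac{1}{4}}, x = -\frac{3}{8}. Verdict: no listed reduction: x = -\frac{3}{8} and upper {-\frac{7}{2}, -\frac{4}{5}} fail every I1-I6 pattern.

Key observation: with t_0 = -\frac{3}{7}, the constant factors (prefactor -3/7) combine into one prefactor.
Term ratio: r(k) = -\frac{3}{8} * (k-\frac{7}{2}) (k-\frac{4}{5}) / [(k-\frac{1}{4}) (k+1)] - poly over poly, x = -\frac{3}{8} from leading terms; C = -\frac{3}{7} at k = 0.


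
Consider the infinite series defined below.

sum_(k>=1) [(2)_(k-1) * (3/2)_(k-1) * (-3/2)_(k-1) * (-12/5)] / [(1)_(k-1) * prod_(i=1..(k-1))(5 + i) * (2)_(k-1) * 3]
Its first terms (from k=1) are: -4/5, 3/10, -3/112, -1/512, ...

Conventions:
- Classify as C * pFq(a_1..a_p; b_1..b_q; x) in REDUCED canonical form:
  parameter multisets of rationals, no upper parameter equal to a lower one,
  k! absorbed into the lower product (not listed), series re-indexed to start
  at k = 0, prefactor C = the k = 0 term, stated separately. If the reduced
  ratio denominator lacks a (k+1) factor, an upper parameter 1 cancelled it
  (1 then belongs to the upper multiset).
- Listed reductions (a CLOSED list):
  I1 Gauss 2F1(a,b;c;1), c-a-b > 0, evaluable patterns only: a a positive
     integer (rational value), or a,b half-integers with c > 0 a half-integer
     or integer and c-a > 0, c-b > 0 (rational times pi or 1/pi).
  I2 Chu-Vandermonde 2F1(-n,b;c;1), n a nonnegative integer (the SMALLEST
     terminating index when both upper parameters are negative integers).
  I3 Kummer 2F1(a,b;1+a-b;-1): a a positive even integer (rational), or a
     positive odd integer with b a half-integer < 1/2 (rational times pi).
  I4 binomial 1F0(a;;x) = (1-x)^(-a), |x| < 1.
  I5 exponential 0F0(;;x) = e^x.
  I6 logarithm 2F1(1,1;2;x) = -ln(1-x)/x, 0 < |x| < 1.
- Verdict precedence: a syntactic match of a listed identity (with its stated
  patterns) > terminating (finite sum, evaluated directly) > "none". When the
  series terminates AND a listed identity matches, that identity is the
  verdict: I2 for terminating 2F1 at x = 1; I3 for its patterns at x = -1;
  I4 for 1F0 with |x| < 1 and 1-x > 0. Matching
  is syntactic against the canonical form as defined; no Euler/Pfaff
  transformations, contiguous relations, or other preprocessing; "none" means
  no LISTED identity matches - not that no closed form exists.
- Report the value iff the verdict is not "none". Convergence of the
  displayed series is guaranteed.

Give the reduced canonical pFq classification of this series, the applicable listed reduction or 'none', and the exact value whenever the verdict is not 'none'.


The tell: with t_0 = -4/5, the constant factors (C = -4/5) combine into one prefactor.
Consecutive-term ratio: r(k) = 1 * (k-3/2) (k+3/2) / [(k+6) (k+1)] - rational in k. x = 1; t_0 = -4/5; negate the roots.

Classification (C = -4/5): 2F1 with upper {-3/2, 3/2}, lower {6}, argument x = 1. Verdict: Gauss (I1, half-integer pattern) fires (x = 1; upper {-3/2, 3/2} half-integers, c = 6 in the evaluable pattern). Its exact value is (-524288/315315) / pi.


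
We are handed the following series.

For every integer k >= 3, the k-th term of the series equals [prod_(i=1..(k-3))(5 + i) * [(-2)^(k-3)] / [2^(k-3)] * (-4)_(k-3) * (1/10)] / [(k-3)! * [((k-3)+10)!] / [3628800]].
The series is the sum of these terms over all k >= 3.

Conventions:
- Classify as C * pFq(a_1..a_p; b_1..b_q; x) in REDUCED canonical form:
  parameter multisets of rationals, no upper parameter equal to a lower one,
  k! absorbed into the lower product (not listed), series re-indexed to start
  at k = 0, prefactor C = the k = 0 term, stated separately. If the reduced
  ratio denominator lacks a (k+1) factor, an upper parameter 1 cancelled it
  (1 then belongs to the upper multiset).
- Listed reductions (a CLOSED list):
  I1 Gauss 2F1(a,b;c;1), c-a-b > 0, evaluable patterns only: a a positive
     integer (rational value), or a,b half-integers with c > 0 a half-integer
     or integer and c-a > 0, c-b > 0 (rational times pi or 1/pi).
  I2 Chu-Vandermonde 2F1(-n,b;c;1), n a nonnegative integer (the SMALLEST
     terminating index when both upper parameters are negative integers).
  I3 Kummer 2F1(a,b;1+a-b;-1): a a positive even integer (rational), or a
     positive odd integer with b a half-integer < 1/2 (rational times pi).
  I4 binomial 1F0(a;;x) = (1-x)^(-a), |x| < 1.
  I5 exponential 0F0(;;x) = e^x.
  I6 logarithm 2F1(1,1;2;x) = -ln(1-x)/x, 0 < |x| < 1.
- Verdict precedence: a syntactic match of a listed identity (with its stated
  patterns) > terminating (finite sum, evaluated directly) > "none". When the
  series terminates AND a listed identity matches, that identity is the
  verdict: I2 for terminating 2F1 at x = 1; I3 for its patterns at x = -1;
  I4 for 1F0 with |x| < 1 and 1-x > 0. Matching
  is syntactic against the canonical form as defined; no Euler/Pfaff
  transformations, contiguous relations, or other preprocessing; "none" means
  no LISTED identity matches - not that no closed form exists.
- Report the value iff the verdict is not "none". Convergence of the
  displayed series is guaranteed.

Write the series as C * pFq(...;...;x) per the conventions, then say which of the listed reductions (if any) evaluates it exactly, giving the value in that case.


This is 1/10 * 2F1(-4, 6; 11; -1) in reduced canonical form. Verdict: Kummer (I3) fires (x = -1; c = 11 equals 1+a-b for upper {-4, 6}: listed pattern). Value: 3/5.

Key observation: from the first term 1/10: the two k-th powers (C = 1/10) combine into one argument.
Consecutive-term ratio: r(k) = (-1) * (k-4) (k+6) / [(k+11) (k+1)] - rational in k. x = (-1); t_0 = 1/10; negate the roots.


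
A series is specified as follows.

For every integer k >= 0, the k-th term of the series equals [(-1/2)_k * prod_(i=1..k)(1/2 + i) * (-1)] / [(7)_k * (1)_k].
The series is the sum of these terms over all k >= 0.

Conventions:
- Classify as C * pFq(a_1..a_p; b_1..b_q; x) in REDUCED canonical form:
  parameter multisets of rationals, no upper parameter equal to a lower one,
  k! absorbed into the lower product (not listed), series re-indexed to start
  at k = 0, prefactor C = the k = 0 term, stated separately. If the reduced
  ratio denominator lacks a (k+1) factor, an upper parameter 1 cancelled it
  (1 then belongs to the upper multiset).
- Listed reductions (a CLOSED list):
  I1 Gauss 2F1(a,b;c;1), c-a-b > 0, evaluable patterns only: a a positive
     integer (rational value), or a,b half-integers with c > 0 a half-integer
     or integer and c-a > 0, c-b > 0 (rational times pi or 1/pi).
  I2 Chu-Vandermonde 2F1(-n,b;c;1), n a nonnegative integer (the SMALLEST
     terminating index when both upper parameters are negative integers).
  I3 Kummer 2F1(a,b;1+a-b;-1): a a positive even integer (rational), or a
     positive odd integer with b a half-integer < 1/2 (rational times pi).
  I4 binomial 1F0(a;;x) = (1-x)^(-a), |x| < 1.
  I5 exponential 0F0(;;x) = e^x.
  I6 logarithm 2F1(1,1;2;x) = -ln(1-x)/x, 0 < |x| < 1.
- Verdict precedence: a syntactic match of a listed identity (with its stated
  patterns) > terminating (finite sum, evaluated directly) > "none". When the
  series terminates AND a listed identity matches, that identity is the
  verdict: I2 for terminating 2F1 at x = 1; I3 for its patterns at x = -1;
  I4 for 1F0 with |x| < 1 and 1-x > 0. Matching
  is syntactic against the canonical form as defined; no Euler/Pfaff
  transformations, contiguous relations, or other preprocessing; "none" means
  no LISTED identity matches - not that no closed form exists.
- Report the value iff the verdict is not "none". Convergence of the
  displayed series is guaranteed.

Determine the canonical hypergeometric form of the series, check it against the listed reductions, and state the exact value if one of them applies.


First insight: with t_0 = -1, (1)_k (C = -1, x = 1) is k! itself.
Term ratio: r(k) = 1 * (k-1/2) (k+3/2) / [(k+7) (k+1)] - rational in k. x = 1; t_0 = -1; negate the roots.

This is -1 * 2F1(-1/2, 3/2; 7; 1) in reduced canonical form. Verdict at x = 1: Gauss (I1, half-integer pattern) matches (x = 1; upper {-1/2, 3/2} half-integers, c = 7 in the evaluable pattern). Exact value: (-524288/189189) / pi.


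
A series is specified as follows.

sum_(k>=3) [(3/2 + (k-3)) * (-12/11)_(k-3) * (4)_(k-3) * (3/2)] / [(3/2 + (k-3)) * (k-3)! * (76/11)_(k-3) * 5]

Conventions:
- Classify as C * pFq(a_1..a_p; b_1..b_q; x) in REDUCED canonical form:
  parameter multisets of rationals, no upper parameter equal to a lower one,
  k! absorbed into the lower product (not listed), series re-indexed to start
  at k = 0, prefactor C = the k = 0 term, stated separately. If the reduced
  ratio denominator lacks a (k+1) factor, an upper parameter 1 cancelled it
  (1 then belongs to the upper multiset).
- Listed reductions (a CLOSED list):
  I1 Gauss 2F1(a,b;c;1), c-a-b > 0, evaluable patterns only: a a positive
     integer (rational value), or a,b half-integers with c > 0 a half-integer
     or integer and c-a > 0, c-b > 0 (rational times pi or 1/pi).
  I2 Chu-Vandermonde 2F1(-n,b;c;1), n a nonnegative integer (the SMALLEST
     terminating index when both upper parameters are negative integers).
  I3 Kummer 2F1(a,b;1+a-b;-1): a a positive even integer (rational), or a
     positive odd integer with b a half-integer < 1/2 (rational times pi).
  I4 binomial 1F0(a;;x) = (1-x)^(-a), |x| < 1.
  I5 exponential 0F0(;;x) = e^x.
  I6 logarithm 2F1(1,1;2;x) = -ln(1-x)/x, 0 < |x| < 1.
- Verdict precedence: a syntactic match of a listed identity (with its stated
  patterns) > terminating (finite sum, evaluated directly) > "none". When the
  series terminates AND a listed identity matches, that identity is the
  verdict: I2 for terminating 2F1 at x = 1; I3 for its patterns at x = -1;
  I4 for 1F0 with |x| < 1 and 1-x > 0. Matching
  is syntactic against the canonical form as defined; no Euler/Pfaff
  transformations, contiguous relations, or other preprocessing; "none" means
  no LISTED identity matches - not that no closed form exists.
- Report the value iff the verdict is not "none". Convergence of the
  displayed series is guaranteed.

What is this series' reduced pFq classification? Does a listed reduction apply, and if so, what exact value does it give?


The series (x = 1) is 2F1: upper {-12/11, 4}, lower {76/11}, prefactor 3/10. Verdict (x = 1): Gauss's theorem (I1) applies (x = 1: the Gamma ratio telescopes since c-a-b = 4 > 0 and a = 4 in Z>0). Value: 60372/512435.

First insight: t_0 = 3/10 here, and the constant factors (C = 3/10) combine into one prefactor.
Adjacent-term ratio: r(k) = 1 * (k-12/11) (k+4) / [(k+76/11) (k+1)] ; factor over Q: parameters, x = 1, and C = 3/10.


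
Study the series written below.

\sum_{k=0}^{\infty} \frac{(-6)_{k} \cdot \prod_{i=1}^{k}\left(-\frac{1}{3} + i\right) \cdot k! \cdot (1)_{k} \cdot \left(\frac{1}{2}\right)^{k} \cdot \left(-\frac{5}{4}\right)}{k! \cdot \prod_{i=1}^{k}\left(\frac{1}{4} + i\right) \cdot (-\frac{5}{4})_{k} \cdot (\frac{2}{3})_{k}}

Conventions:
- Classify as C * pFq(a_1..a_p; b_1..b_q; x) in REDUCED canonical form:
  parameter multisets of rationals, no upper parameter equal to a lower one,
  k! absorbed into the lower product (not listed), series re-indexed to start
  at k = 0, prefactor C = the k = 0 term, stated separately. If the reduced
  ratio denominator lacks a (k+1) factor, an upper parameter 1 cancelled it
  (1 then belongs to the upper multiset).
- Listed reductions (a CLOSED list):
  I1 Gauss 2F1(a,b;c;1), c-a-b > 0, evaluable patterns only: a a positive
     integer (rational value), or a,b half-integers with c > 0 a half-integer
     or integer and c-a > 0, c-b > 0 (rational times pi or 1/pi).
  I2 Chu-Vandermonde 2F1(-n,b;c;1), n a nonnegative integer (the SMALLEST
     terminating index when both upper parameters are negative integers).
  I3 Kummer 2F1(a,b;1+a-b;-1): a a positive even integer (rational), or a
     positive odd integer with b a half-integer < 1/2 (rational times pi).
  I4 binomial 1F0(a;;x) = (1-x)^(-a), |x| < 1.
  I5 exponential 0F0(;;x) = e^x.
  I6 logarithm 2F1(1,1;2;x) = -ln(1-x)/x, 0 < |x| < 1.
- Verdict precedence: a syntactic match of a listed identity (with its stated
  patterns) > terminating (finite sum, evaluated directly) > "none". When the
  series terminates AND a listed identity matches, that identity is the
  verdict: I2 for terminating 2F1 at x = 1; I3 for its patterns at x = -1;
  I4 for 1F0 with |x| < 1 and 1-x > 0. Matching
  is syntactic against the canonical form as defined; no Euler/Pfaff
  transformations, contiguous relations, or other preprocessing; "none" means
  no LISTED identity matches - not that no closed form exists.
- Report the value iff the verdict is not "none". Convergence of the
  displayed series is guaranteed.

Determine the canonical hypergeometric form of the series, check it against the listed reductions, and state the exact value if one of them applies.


The series (x = \frac{1}{2}) is 3F2: upper {-6, 1, 1}, lower {-\frac{5}{4}, \frac{5}{4}}, prefactor -\frac{5}{4}. Verdict: terminating - upper parameter -6 makes this a finite sum (last index 6), evaluated exactly. Value: -\frac{72916969}{35735700}.

Structural cue: x = \frac{1}{2} and the parameter 2/3 appears in both the upper and lower lists and cancels.
Step ratio: r(k) = \frac{1}{2} * (k-6) (k+1) (k+1) / [(k-\frac{5}{4}) (k+\frac{5}{4}) (k+1)] - poly over poly, x = \frac{1}{2} from leading terms; C = -\frac{5}{4} at k = 0.
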